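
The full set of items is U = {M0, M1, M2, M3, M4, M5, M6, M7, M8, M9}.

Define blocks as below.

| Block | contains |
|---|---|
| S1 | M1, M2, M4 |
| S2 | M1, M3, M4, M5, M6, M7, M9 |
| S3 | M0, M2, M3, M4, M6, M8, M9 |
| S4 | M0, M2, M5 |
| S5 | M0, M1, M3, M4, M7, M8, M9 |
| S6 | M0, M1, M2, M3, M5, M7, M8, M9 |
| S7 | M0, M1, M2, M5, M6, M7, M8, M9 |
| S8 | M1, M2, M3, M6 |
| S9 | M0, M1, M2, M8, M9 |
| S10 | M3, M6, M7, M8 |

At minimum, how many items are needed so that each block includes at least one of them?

Take H = {M2, M3}. Each listed block contains at least one of these, so H is a hitting set of size 2.
The blocks S1, S10 are pairwise disjoint, so any hitting set needs a separate item for each — at least 2. Hence 2 is optimal.

2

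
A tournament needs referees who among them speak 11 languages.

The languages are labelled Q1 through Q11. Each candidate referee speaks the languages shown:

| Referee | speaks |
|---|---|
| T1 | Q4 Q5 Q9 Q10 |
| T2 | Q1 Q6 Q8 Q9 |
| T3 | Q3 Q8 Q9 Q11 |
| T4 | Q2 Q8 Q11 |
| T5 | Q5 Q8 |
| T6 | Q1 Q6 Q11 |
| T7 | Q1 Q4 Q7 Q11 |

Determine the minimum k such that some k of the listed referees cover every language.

5

T1 and T3 and T4 and T6 and T7 together: T1 ∪ T3 ∪ T4 ∪ T6 ∪ T7 = {Q1, Q2, Q3, Q4, Q5, Q6, Q7, Q8, Q9, Q10, Q11} — every language is covered.
No 4 of the 7 referees cover everything (all 35 combinations miss at least one language), so 5 is optimal.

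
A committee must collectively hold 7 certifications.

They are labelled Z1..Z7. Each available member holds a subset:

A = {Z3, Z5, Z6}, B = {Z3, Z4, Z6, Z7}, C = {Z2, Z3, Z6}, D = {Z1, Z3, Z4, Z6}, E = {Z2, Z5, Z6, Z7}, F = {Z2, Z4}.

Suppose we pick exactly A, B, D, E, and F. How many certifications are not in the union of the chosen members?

Union of A, B, D, E, F = {Z1, Z2, Z3, Z4, Z5, Z6, Z7} — that's every certification, so 0 are uncovered.

0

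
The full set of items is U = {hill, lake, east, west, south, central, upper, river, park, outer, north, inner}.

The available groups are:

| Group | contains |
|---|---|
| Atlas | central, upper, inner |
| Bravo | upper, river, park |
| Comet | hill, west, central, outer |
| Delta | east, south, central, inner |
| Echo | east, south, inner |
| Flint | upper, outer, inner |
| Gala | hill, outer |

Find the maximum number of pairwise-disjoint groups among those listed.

Bravo, Comet, Echo are pairwise disjoint (Bravo={upper,river,park}; Comet={hill,west,central,outer}; Echo={east,south,inner}).
Every remaining group overlaps one of these, and no 4 of the listed groups are pairwise disjoint, so 3 is the maximum.

3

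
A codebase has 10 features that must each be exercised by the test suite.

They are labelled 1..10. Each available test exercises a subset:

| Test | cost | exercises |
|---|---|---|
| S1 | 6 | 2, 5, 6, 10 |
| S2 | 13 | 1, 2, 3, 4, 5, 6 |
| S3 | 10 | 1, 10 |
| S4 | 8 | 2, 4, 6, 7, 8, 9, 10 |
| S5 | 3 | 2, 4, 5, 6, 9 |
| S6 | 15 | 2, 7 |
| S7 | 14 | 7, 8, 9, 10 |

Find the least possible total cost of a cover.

21

S2, S4 together cover every feature (S2 ∪ S4 = {1, 2, 3, 4, 5, 6, 7, 8, 9, 10}); total cost 13 + 8 = 21.
The greedy pick S5, S4, S2 costs 24; no covering selection beats 21.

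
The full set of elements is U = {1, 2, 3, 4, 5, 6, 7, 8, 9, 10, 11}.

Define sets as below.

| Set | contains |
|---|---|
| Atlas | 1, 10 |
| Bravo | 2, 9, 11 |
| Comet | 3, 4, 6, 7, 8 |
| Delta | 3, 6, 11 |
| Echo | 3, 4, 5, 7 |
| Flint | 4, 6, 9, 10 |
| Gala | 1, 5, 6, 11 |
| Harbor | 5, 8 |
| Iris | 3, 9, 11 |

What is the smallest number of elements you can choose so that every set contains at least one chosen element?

4

Take H = {1, 4, 8, 11}. Each listed set contains at least one of these, so H is a hitting set of size 4.
No choice of 3 elements meets every set, so 4 is the minimum.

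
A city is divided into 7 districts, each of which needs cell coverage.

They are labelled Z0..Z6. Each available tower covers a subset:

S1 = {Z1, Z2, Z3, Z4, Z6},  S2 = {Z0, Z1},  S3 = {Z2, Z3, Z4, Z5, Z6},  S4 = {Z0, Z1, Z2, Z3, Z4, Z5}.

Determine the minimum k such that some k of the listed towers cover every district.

Take {S3, S4}. Their union is {Z0, Z1, Z2, Z3, Z4, Z5, Z6}, which is all 7 districts.
No single tower has all 7 districts (the largest, S4, has 6), so 2 is optimal.

2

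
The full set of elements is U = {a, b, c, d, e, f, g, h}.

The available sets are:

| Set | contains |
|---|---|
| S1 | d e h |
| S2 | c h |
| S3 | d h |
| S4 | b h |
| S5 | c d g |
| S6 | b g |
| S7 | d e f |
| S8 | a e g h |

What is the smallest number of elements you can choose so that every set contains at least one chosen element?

The 3 elements {e, g, h} hit every set.
The sets S2, S6, S7 are pairwise disjoint, so any hitting set needs a separate element for each — at least 3. Hence 3 is optimal.

3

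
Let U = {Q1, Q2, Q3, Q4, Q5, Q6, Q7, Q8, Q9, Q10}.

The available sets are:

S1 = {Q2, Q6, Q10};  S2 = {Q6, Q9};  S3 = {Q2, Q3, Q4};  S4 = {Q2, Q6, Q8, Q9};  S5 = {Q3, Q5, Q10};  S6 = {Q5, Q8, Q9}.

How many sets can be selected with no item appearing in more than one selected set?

S1, S6 are pairwise disjoint (S1={Q2,Q6,Q10}; S6={Q5,Q8,Q9}).
Every remaining set overlaps one of these, and no 3 of the listed sets are pairwise disjoint, so 2 is the maximum.

2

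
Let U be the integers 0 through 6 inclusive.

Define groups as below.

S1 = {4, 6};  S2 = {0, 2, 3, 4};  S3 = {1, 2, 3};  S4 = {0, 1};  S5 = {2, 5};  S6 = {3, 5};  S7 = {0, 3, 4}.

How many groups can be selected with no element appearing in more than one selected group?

S1, S4, S6 are pairwise disjoint (S1={4,6}; S4={0,1}; S6={3,5}).
Every remaining group overlaps one of these, and no 4 of the listed groups are pairwise disjoint, so 3 is the maximum.

3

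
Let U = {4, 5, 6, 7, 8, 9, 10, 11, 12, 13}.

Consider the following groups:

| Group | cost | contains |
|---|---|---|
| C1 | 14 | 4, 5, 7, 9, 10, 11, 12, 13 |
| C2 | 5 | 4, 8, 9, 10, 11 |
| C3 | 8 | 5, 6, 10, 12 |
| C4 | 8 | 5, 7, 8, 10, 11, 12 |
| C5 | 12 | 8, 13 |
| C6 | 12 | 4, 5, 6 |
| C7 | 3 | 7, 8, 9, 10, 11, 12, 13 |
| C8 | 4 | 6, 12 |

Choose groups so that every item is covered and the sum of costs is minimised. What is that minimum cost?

15

C6, C7 together cover every item (C6 ∪ C7 = {4, 5, 6, 7, 8, 9, 10, 11, 12, 13}); total cost 12 + 3 = 15.
The greedy pick C7, C3, C2 costs 16; no covering selection beats 15.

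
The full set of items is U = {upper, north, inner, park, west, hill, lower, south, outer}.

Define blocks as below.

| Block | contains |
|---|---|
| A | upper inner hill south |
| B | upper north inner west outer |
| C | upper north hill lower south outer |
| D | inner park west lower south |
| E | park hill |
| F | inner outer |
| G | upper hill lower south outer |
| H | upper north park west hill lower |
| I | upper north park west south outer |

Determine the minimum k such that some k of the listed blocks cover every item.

C and D cover everything between them: the union {upper, north, inner, park, west, hill, lower, south, outer} is all of U.
No single block has all 9 items (the largest, C, has 6), so 2 is optimal.

2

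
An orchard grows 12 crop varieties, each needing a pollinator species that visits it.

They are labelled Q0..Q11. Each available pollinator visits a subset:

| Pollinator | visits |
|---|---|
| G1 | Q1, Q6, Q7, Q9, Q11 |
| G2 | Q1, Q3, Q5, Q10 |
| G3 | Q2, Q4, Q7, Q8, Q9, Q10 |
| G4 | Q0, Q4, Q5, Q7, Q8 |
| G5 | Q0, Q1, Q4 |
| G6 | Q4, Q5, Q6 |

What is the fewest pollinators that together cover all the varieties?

4

G1 and G2 and G3 and G4 together: G1 ∪ G2 ∪ G3 ∪ G4 = {Q0, Q1, Q2, Q3, Q4, Q5, Q6, Q7, Q8, Q9, Q10, Q11} — every variety is covered.
No 3 of the 6 pollinators cover everything (all 20 combinations miss at least one variety), so 4 is optimal.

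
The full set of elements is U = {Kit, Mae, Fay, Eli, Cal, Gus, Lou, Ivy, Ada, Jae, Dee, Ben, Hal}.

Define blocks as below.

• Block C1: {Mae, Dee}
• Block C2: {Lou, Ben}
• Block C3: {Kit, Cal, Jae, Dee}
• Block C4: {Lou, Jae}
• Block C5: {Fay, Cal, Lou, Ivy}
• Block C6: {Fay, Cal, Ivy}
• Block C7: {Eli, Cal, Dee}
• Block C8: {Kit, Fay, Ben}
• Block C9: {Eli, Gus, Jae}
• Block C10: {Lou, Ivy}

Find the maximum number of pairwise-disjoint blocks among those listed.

C1, C2, C6, C9 are pairwise disjoint (C1={Mae,Dee}; C2={Lou,Ben}; C6={Fay,Cal,Ivy}; C9={Eli,Gus,Jae}).
Every remaining block overlaps one of these, and no 5 of the listed blocks are pairwise disjoint, so 4 is the maximum.

4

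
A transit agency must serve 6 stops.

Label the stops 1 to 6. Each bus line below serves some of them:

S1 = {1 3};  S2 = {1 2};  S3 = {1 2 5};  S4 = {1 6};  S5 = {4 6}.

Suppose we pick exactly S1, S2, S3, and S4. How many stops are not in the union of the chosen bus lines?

1

Union of S1, S2, S3, S4 = {1, 2, 3, 5, 6}.
Not covered: 4 — 1 stop.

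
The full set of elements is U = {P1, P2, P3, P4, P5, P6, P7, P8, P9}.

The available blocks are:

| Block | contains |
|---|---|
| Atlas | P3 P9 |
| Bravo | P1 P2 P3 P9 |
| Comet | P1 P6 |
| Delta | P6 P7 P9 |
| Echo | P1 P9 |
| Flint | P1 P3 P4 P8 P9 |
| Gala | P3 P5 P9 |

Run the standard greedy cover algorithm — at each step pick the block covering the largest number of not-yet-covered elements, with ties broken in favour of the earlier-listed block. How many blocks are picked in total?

4

Greedy: pick Flint (covers 5 new) → pick Delta (covers 2 new) → pick Bravo (covers 1 new) → pick Gala (covers 1 new). Total picks: 4.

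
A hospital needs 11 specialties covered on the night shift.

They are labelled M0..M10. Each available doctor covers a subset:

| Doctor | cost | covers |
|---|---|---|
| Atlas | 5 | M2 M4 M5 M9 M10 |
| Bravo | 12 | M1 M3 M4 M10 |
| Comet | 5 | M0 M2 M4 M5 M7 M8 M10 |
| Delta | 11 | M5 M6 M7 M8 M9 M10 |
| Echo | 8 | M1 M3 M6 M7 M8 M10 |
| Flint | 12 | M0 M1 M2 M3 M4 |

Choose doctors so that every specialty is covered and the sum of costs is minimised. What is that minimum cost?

18

Atlas, Comet, Echo together cover every specialty (Atlas ∪ Comet ∪ Echo = {M0, M1, M2, M3, M4, M5, M6, M7, M8, M9, M10}); total cost 5 + 5 + 8 = 18.
No covering selection has total cost below 18.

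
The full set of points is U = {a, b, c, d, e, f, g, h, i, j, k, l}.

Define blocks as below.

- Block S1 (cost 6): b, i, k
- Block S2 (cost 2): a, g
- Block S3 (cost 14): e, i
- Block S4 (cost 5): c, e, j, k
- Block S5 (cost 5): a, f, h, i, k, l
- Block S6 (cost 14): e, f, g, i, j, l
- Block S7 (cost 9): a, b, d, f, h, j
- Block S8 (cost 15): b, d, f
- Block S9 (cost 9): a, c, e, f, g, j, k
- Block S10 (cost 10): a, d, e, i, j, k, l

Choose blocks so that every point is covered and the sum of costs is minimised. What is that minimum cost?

21

S2, S4, S5, S7 together cover every point (S2 ∪ S4 ∪ S5 ∪ S7 = {a, b, c, d, e, f, g, h, i, j, k, l}); total cost 2 + 5 + 5 + 9 = 21.
No covering selection has total cost below 21.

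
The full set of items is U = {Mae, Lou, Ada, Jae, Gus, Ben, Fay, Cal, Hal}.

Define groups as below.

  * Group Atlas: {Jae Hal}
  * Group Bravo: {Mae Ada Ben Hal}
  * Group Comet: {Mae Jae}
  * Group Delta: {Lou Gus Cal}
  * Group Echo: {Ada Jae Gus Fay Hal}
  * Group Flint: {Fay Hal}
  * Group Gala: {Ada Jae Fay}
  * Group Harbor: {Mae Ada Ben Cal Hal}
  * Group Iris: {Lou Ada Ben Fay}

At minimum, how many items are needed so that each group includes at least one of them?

3

Take H = {Lou, Jae, Hal}. Each listed group contains at least one of these, so H is a hitting set of size 3.
The groups Comet, Delta, Flint are pairwise disjoint, so any hitting set needs a separate item for each — at least 3. Hence 3 is optimal.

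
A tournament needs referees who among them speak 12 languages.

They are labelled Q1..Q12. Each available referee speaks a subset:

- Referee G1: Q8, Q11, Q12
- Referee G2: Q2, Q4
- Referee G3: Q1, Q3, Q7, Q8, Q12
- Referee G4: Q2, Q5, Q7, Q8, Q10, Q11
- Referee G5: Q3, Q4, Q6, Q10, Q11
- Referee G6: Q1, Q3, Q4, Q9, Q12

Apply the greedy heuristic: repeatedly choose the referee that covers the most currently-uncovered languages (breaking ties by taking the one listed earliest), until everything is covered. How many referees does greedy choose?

3

Greedy: pick G4 (covers 6 new) → pick G6 (covers 5 new) → pick G5 (covers 1 new). Total picks: 3.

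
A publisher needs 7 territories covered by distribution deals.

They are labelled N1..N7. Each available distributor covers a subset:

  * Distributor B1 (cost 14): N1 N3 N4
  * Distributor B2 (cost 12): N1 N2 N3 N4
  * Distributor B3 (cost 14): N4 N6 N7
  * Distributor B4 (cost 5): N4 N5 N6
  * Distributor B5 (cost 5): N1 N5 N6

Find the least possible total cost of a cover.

B2, B3, B4 together cover every territory (B2 ∪ B3 ∪ B4 = {N1, N2, N3, N4, N5, N6, N7}); total cost 12 + 14 + 5 = 31.
No covering selection has total cost below 31.

31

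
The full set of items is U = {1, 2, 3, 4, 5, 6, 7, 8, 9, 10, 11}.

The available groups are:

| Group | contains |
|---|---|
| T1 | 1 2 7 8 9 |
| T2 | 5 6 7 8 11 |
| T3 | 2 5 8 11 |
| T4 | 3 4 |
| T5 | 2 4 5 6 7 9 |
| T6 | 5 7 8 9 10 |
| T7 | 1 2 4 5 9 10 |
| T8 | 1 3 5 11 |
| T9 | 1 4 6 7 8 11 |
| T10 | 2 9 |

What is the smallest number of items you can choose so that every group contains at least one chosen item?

H = {2, 3, 8} meets every group (each contains at least one member of H), and |H| = 3.
The groups T2, T4, T10 are pairwise disjoint, so any hitting set needs a separate item for each — at least 3. Hence 3 is optimal.

3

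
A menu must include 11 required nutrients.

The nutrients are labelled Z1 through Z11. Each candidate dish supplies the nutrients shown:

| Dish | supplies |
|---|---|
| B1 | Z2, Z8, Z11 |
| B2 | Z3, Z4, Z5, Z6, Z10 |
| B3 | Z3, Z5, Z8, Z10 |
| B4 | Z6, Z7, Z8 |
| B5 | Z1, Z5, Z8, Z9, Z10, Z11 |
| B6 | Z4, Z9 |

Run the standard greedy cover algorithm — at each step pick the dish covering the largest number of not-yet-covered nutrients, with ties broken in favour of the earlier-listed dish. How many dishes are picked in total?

Greedy: pick B5 (covers 6 new) → pick B2 (covers 3 new) → pick B1 (covers 1 new) → pick B4 (covers 1 new). Total picks: 4.

4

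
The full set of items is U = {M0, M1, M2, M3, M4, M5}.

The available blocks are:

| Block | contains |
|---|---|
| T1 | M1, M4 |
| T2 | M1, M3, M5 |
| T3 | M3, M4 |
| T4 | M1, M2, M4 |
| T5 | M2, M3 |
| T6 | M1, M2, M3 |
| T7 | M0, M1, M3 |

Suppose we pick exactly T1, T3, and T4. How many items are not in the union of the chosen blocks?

Union of T1, T3, T4 = {M1, M2, M3, M4}.
Not covered: M0, M5 — 2 items.

2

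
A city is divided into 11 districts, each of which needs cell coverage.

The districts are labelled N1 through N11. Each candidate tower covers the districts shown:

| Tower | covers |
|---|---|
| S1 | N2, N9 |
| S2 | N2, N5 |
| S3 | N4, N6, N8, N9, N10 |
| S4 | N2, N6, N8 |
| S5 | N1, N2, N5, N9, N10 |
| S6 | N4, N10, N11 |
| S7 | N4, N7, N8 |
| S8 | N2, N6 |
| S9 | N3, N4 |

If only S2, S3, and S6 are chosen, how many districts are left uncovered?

Union of S2, S3, S6 = {N2, N4, N5, N6, N8, N9, N10, N11}.
Not covered: N1, N3, N7 — 3 districts.

3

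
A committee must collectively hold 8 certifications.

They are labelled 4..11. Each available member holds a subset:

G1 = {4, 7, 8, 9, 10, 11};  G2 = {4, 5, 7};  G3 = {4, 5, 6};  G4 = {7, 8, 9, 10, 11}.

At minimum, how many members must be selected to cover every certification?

Take {G3, G4}. Their union is {4, 5, 6, 7, 8, 9, 10, 11}, which is all 8 certifications.
No single member has all 8 certifications (the largest, G1, has 6), so 2 is optimal.

2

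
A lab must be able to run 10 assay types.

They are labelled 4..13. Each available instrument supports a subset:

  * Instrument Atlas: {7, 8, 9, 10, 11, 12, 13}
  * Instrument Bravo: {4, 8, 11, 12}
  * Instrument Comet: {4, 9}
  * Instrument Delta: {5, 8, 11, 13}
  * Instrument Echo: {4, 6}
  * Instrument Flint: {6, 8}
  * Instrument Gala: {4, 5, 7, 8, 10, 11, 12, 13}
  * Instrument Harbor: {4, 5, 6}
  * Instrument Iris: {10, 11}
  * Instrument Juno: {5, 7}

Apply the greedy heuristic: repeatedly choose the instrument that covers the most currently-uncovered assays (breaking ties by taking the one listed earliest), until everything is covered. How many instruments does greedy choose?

3

Greedy: pick Gala (covers 8 new) → pick Atlas (covers 1 new) → pick Echo (covers 1 new). Total picks: 3.
(The true minimum cover uses only 2 instruments, so greedy is not optimal here.)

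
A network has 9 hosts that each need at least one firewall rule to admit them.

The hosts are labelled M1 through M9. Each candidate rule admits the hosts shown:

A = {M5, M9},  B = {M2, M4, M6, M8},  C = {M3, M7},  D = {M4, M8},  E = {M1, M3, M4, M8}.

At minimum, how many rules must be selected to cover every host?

Take {A, B, C, E}. Their union is {M1, M2, M3, M4, M5, M6, M7, M8, M9}, which is all 9 hosts.
Only E contains M1, so E is forced; the remaining 5 hosts need at least 3 more rules (each remaining rule adds at most 2) — so at least 4 rules are needed, and 4 is optimal.

4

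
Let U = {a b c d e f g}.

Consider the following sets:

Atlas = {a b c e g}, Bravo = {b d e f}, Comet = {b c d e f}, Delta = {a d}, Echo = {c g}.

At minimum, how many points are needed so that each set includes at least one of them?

2

The 2 points {d, g} hit every set.
The sets Bravo, Echo are pairwise disjoint, so any hitting set needs a separate point for each — at least 2. Hence 2 is optimal.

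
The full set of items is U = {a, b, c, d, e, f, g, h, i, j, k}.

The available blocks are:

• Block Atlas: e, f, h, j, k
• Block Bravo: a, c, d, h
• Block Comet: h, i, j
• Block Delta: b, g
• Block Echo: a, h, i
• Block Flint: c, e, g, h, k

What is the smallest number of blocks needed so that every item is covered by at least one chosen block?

4

Atlas, Bravo, Comet, and Delta cover everything between them: the union {a, b, c, d, e, f, g, h, i, j, k} is all of U.
No 3 of the 6 blocks cover everything (all 20 combinations miss at least one item), so 4 is optimal.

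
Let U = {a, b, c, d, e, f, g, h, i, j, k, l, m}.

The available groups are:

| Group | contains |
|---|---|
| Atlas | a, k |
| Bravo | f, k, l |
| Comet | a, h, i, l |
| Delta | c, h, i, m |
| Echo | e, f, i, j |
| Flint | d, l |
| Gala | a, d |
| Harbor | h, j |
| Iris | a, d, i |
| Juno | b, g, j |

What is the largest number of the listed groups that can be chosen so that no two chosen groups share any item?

4

Atlas, Delta, Flint, Juno are pairwise disjoint (Atlas={a,k}; Delta={c,h,i,m}; Flint={d,l}; Juno={b,g,j}).
Every remaining group overlaps one of these, and no 5 of the listed groups are pairwise disjoint, so 4 is the maximum.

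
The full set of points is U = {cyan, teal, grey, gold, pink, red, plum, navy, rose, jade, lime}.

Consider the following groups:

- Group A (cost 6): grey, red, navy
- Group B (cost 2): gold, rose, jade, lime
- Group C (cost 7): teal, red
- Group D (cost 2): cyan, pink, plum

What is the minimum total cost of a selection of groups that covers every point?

17

A, B, C, D together cover every point (A ∪ B ∪ C ∪ D = {cyan, teal, grey, gold, pink, red, plum, navy, rose, jade, lime}); total cost 6 + 2 + 7 + 2 = 17.
No covering selection has total cost below 17.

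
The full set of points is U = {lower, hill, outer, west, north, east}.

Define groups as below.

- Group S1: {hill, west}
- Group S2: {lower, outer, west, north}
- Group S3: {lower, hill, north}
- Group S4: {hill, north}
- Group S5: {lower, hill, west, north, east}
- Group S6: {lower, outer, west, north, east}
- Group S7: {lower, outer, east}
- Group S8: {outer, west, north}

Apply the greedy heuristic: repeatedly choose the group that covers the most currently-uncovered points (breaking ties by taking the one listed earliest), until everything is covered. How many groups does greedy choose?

Greedy: pick S5 (covers 5 new) → pick S2 (covers 1 new). Total picks: 2.

2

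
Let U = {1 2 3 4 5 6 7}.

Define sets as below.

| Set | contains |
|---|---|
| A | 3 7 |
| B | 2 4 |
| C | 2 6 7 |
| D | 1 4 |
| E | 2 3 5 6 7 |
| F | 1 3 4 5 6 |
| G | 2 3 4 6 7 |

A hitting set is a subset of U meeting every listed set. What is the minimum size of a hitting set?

2

H = {4, 7} meets every set (each contains at least one member of H), and |H| = 2.
The sets D, E are pairwise disjoint, so any hitting set needs a separate element for each — at least 2. Hence 2 is optimal.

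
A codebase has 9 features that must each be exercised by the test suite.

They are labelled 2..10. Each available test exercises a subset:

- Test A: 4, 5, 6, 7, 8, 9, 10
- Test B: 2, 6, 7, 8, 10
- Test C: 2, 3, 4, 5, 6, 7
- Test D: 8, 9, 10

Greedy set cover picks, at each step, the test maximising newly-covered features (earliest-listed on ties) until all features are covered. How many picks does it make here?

Greedy: pick A (covers 7 new) → pick C (covers 2 new). Total picks: 2.

2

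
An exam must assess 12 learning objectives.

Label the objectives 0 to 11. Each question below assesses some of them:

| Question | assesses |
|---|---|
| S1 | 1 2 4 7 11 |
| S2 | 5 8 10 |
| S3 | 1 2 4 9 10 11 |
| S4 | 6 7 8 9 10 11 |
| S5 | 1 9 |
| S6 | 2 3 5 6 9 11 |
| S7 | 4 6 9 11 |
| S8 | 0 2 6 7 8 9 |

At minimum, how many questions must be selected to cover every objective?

S3 and S6 and S8 together: S3 ∪ S6 ∪ S8 = {0, 1, 2, 3, 4, 5, 6, 7, 8, 9, 10, 11} — every objective is covered.
Only S8 contains 0, so S8 is forced; the remaining 6 objectives need at least 2 more questions (each remaining question adds at most 4) — so at least 3 questions are needed, and 3 is optimal.

3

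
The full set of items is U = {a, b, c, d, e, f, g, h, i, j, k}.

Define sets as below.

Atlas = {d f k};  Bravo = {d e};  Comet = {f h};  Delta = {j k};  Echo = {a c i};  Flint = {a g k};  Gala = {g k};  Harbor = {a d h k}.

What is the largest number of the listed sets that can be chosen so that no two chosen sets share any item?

4

Bravo, Comet, Echo, Gala are pairwise disjoint (Bravo={d,e}; Comet={f,h}; Echo={a,c,i}; Gala={g,k}).
Every remaining set overlaps one of these, and no 5 of the listed sets are pairwise disjoint, so 4 is the maximum.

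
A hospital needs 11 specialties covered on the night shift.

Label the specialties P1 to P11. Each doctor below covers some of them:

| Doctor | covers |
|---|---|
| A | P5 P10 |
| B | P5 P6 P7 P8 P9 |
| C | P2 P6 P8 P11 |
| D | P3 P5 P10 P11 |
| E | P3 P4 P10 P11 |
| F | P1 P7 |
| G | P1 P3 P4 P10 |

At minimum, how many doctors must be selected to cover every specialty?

3

Take {B, C, G}. Their union is {P1, P2, P3, P4, P5, P6, P7, P8, P9, P10, P11}, which is all 11 specialties.
Each doctor has at most 5 specialties, and 2·5 = 10 < 11 — so at least 3 doctors are needed, and 3 is optimal.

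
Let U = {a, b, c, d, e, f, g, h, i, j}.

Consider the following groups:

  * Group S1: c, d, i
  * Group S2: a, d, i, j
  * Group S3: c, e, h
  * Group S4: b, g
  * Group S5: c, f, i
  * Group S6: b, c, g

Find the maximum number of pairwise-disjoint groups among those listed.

S2, S3, S4 are pairwise disjoint (S2={a,d,i,j}; S3={c,e,h}; S4={b,g}).
Every remaining group overlaps one of these, and no 4 of the listed groups are pairwise disjoint, so 3 is the maximum.

3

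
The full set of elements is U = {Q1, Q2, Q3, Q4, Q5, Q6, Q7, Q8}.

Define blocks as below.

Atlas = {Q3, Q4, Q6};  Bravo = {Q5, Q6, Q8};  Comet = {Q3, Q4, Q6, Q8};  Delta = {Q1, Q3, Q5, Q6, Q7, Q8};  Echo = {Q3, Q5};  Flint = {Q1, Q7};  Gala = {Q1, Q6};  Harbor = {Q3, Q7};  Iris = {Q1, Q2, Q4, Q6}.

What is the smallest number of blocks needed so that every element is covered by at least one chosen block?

2

Take {Delta, Iris}. Their union is {Q1, Q2, Q3, Q4, Q5, Q6, Q7, Q8}, which is all 8 elements.
No single block has all 8 elements (the largest, Delta, has 6), so 2 is optimal.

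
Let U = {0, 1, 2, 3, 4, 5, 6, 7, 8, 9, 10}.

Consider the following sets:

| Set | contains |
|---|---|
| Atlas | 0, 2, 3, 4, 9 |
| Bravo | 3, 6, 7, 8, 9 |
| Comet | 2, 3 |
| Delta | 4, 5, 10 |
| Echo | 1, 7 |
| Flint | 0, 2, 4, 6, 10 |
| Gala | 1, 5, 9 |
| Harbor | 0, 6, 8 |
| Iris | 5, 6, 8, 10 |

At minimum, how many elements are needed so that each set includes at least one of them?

H = {1, 3, 4, 6} meets every set (each contains at least one member of H), and |H| = 4.
The sets Comet, Delta, Echo, Harbor are pairwise disjoint, so any hitting set needs a separate element for each — at least 4. Hence 4 is optimal.

4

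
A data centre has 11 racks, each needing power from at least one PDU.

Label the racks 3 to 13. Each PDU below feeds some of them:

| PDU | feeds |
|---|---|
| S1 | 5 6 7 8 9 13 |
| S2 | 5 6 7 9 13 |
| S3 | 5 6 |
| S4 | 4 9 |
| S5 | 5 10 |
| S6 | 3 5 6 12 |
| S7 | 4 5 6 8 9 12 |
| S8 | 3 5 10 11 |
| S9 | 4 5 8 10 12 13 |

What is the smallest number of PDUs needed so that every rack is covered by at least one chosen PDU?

3

S2 and S7 and S8 together: S2 ∪ S7 ∪ S8 = {3, 4, 5, 6, 7, 8, 9, 10, 11, 12, 13} — every rack is covered.
Only S8 contains 11, so S8 is forced; the remaining 7 racks need at least 2 more PDUs (each remaining PDU adds at most 5) — so at least 3 PDUs are needed, and 3 is optimal.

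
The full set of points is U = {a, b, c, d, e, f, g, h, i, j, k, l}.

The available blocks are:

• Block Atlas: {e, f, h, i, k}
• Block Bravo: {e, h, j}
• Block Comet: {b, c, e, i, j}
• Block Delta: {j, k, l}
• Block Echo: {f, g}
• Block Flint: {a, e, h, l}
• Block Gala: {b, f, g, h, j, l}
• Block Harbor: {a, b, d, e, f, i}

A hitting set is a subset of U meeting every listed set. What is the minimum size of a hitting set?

3

The 3 points {e, f, j} hit every block.
No choice of 2 points meets every block, so 3 is the minimum.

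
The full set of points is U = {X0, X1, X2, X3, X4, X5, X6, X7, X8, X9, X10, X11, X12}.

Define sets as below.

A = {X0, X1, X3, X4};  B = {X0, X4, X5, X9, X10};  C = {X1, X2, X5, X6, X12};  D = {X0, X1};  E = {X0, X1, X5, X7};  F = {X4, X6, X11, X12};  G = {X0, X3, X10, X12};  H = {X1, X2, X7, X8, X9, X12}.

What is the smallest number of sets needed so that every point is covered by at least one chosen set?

4

Take {B, F, G, H}. Their union is {X0, X1, X2, X3, X4, X5, X6, X7, X8, X9, X10, X11, X12}, which is all 13 points.
No 3 of the 8 sets cover everything (all 56 combinations miss at least one point), so 4 is optimal.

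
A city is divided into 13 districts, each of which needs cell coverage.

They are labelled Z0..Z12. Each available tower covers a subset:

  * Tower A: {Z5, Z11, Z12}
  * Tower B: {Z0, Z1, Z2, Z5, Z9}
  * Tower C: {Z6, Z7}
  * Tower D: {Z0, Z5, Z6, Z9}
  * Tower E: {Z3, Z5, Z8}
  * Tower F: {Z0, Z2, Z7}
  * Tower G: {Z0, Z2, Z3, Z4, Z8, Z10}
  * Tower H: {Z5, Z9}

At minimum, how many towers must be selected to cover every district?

Take {A, B, C, G}. Their union is {Z0, Z1, Z2, Z3, Z4, Z5, Z6, Z7, Z8, Z9, Z10, Z11, Z12}, which is all 13 districts.
Only G contains Z4, so G is forced; the remaining 7 districts need at least 3 more towers (each remaining tower adds at most 3) — so at least 4 towers are needed, and 4 is optimal.

4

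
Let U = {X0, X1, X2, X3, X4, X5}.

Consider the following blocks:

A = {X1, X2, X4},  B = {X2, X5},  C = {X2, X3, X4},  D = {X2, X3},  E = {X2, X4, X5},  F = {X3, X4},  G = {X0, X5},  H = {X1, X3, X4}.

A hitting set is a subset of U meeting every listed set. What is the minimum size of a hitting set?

The 3 elements {X3, X4, X5} hit every block.
No choice of 2 elements meets every block, so 3 is the minimum.

3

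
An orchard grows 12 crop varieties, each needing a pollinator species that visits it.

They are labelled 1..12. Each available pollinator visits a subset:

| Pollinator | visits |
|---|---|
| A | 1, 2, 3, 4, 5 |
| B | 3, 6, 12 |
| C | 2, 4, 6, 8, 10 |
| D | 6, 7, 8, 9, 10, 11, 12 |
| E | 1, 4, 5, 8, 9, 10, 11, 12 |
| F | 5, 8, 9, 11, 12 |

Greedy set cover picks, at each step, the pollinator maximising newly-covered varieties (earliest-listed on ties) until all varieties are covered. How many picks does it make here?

3

Greedy: pick E (covers 8 new) → pick A (covers 2 new) → pick D (covers 2 new). Total picks: 3.
(The true minimum cover uses only 2 pollinators, so greedy is not optimal here.)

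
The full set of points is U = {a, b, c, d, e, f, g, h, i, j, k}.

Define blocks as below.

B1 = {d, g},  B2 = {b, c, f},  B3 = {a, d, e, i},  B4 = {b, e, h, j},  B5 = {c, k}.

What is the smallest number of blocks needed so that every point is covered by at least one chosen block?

B1, B2, B3, B4, and B5 cover everything between them: the union {a, b, c, d, e, f, g, h, i, j, k} is all of U.
No 4 of the 5 blocks cover everything (all 5 combinations miss at least one point), so 5 is optimal.

5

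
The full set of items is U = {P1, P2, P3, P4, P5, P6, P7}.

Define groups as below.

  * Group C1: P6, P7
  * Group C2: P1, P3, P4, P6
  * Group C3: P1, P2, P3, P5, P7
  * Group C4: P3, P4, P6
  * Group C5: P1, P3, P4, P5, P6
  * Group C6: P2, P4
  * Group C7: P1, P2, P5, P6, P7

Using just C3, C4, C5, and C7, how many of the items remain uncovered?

Union of C3, C4, C5, C7 = {P1, P2, P3, P4, P5, P6, P7} — that's every item, so 0 are uncovered.

0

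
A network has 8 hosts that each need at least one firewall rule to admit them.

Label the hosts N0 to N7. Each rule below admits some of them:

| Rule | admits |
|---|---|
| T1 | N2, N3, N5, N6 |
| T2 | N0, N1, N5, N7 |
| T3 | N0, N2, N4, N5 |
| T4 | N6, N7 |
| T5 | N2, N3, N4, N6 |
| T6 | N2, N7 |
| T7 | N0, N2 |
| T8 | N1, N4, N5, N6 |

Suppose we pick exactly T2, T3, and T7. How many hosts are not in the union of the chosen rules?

Union of T2, T3, T7 = {N0, N1, N2, N4, N5, N7}.
Not covered: N3, N6 — 2 hosts.

2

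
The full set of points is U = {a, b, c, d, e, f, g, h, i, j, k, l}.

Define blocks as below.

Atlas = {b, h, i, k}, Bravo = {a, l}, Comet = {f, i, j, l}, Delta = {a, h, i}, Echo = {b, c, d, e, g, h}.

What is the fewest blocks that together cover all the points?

4

Atlas, Comet, Delta, and Echo cover everything between them: the union {a, b, c, d, e, f, g, h, i, j, k, l} is all of U.
No 3 of the 5 blocks cover everything (all 10 combinations miss at least one point), so 4 is optimal.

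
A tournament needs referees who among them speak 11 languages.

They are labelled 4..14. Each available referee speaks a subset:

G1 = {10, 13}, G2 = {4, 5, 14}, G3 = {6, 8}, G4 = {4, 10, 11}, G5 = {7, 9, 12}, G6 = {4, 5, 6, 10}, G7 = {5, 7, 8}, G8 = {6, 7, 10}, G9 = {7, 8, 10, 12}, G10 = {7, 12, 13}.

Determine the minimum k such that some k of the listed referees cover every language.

G1 and G2 and G3 and G4 and G5 together: G1 ∪ G2 ∪ G3 ∪ G4 ∪ G5 = {4, 5, 6, 7, 8, 9, 10, 11, 12, 13, 14} — every language is covered.
No 4 of the 10 referees cover everything (all 210 combinations miss at least one language), so 5 is optimal.

5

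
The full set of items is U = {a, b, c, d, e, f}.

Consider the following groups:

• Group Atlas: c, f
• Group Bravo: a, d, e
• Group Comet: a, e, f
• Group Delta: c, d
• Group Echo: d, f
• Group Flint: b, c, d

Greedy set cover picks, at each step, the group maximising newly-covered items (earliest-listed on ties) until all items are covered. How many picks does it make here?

Greedy: pick Bravo (covers 3 new) → pick Atlas (covers 2 new) → pick Flint (covers 1 new). Total picks: 3.
(The true minimum cover uses only 2 groups, so greedy is not optimal here.)

3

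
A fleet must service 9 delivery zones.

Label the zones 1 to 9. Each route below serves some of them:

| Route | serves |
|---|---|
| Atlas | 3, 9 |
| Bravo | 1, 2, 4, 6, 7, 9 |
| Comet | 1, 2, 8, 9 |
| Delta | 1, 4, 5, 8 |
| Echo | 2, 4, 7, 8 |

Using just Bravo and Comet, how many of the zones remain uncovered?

Union of Bravo, Comet = {1, 2, 4, 6, 7, 8, 9}.
Not covered: 3, 5 — 2 zones.

2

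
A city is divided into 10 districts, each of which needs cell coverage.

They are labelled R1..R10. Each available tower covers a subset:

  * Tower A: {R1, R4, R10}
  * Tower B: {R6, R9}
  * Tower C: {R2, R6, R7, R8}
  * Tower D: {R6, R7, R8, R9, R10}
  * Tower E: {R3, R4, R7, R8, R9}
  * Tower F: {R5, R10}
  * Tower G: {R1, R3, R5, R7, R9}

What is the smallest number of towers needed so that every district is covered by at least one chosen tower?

3

A and C and G together: A ∪ C ∪ G = {R1, R2, R3, R4, R5, R6, R7, R8, R9, R10} — every district is covered.
Only C contains R2, so C is forced; the remaining 6 districts need at least 2 more towers (each remaining tower adds at most 4) — so at least 3 towers are needed, and 3 is optimal.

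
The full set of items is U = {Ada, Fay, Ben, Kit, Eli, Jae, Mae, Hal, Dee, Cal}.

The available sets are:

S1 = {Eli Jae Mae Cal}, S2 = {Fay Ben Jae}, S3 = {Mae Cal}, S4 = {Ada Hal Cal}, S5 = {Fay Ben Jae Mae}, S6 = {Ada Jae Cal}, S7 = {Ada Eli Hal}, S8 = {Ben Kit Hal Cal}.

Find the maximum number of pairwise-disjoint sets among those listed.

S2, S3, S7 are pairwise disjoint (S2={Fay,Ben,Jae}; S3={Mae,Cal}; S7={Ada,Eli,Hal}).
Every remaining set overlaps one of these, and no 4 of the listed sets are pairwise disjoint, so 3 is the maximum.

3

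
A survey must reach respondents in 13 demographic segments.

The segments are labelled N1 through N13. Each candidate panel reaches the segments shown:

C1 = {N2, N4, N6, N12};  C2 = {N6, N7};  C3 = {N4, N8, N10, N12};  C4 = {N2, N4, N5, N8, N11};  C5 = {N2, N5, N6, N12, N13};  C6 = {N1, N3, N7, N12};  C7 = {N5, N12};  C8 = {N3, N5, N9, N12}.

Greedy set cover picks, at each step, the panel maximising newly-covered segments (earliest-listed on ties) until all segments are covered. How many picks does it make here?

Greedy: pick C4 (covers 5 new) → pick C6 (covers 4 new) → pick C5 (covers 2 new) → pick C3 (covers 1 new) → pick C8 (covers 1 new). Total picks: 5.

5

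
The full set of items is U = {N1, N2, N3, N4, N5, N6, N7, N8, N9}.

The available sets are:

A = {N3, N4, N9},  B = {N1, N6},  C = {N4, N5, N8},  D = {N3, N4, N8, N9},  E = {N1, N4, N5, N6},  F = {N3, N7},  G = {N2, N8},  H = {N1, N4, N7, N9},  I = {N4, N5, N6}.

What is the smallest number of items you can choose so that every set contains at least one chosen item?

T = {N4, N6, N7, N8} meets every set (each contains at least one member of T), and |T| = 4.
No choice of 3 items meets every set, so 4 is the minimum.

4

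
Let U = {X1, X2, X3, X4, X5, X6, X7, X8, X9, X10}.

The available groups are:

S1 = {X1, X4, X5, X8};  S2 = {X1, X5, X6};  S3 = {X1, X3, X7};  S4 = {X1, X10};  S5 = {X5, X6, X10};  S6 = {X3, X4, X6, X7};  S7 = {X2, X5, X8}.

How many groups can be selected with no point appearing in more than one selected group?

S4, S6, S7 are pairwise disjoint (S4={X1,X10}; S6={X3,X4,X6,X7}; S7={X2,X5,X8}).
Every remaining group overlaps one of these, and no 4 of the listed groups are pairwise disjoint, so 3 is the maximum.

3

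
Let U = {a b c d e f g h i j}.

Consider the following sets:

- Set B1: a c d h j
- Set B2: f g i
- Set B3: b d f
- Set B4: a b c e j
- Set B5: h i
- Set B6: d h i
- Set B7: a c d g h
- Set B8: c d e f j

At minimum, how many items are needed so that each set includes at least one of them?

T = {d, e, i} meets every set (each contains at least one member of T), and |T| = 3.
No choice of 2 items meets every set, so 3 is the minimum.

3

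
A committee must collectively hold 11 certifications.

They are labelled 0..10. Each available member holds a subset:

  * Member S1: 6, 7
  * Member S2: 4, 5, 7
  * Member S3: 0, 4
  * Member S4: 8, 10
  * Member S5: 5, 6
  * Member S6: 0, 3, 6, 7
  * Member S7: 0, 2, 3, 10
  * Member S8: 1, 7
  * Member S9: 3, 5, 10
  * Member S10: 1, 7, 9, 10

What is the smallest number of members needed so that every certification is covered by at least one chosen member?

5

Take {S1, S2, S4, S7, S10}. Their union is {0, 1, 2, 3, 4, 5, 6, 7, 8, 9, 10}, which is all 11 certifications.
No 4 of the 10 members cover everything (all 210 combinations miss at least one certification), so 5 is optimal.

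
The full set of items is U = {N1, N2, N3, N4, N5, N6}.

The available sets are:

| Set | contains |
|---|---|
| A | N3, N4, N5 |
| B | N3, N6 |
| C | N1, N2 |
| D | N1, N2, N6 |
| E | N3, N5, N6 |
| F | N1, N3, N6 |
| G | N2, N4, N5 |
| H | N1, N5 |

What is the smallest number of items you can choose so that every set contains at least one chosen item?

3

T = {N1, N4, N6} meets every set (each contains at least one member of T), and |T| = 3.
No choice of 2 items meets every set, so 3 is the minimum.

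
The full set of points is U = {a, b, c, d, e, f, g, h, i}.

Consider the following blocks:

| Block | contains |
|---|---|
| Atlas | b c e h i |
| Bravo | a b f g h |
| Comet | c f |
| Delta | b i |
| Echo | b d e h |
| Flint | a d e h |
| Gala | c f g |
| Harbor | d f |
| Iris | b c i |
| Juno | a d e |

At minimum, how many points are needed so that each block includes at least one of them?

3

Take T = {b, d, f}. Each listed block contains at least one of these, so T is a hitting set of size 3.
The blocks Delta, Flint, Gala are pairwise disjoint, so any hitting set needs a separate point for each — at least 3. Hence 3 is optimal.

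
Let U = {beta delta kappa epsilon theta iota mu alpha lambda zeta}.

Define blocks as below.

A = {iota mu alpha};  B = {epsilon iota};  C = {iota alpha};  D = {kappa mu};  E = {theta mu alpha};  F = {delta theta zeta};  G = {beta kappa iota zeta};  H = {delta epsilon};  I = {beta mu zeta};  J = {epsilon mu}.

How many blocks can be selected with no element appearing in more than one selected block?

3

B, D, F are pairwise disjoint (B={epsilon,iota}; D={kappa,mu}; F={delta,theta,zeta}).
Every remaining block overlaps one of these, and no 4 of the listed blocks are pairwise disjoint, so 3 is the maximum.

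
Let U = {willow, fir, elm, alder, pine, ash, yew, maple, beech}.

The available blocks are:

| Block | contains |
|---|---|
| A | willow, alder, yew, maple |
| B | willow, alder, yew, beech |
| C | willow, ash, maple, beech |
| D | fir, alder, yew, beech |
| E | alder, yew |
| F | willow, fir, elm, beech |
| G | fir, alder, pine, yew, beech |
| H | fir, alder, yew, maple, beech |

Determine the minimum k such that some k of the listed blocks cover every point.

3

C, F, and G cover everything between them: the union {willow, fir, elm, alder, pine, ash, yew, maple, beech} is all of U.
Only F contains elm, so F is forced; the remaining 5 points need at least 2 more blocks (each remaining block adds at most 3) — so at least 3 blocks are needed, and 3 is optimal.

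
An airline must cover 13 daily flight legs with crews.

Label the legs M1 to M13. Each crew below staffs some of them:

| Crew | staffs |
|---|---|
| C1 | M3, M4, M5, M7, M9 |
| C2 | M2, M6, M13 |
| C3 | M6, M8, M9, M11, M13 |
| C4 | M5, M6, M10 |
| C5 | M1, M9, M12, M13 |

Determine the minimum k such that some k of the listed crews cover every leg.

Take {C1, C2, C3, C4, C5}. Their union is {M1, M2, M3, M4, M5, M6, M7, M8, M9, M10, M11, M12, M13}, which is all 13 legs.
No 4 of the 5 crews cover everything (all 5 combinations miss at least one leg), so 5 is optimal.

5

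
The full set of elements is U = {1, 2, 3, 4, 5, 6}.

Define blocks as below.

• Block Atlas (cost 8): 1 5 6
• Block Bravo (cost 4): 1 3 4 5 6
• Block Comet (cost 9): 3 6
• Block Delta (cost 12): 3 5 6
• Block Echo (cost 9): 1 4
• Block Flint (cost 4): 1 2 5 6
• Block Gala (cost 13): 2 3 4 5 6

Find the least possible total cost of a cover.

8

Bravo, Flint together cover every element (Bravo ∪ Flint = {1, 2, 3, 4, 5, 6}); total cost 4 + 4 = 8.
No covering selection has total cost below 8.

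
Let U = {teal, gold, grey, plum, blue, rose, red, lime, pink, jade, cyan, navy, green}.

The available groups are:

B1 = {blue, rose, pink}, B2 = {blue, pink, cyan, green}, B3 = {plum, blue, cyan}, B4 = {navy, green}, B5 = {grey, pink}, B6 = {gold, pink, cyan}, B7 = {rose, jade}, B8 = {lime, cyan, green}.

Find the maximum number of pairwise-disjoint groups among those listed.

4

B3, B4, B5, B7 are pairwise disjoint (B3={plum,blue,cyan}; B4={navy,green}; B5={grey,pink}; B7={rose,jade}).
Every remaining group overlaps one of these, and no 5 of the listed groups are pairwise disjoint, so 4 is the maximum.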